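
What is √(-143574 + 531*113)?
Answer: I*√83571 ≈ 289.09*I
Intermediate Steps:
√(-143574 + 531*113) = √(-143574 + 60003) = √(-83571) = I*√83571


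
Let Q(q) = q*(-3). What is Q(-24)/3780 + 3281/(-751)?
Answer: -343003/78855 ≈ -4.3498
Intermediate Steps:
Q(q) = -3*q
Q(-24)/3780 + 3281/(-751) = -3*(-24)/3780 + 3281/(-751) = 72*(1/3780) + 3281*(-1/751) = 2/105 - 3281/751 = -343003/78855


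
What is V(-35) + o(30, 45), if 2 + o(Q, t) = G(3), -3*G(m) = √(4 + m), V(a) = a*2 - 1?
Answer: -73 - √7/3 ≈ -73.882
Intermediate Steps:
V(a) = -1 + 2*a (V(a) = 2*a - 1 = -1 + 2*a)
G(m) = -√(4 + m)/3
o(Q, t) = -2 - √7/3 (o(Q, t) = -2 - √(4 + 3)/3 = -2 - √7/3)
V(-35) + o(30, 45) = (-1 + 2*(-35)) + (-2 - √7/3) = (-1 - 70) + (-2 - √7/3) = -71 + (-2 - √7/3) = -73 - √7/3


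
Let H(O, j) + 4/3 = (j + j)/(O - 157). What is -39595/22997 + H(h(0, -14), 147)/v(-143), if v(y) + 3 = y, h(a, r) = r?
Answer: -54251352/31896839 ≈ -1.7008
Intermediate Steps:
v(y) = -3 + y
H(O, j) = -4/3 + 2*j/(-157 + O) (H(O, j) = -4/3 + (j + j)/(O - 157) = -4/3 + (2*j)/(-157 + O) = -4/3 + 2*j/(-157 + O))
-39595/22997 + H(h(0, -14), 147)/v(-143) = -39595/22997 + (2*(314 - 2*(-14) + 3*147)/(3*(-157 - 14)))/(-3 - 143) = -39595*1/22997 + ((2/3)*(314 + 28 + 441)/(-171))/(-146) = -39595/22997 + ((2/3)*(-1/171)*783)*(-1/146) = -39595/22997 - 58/19*(-1/146) = -39595/22997 + 29/1387 = -54251352/31896839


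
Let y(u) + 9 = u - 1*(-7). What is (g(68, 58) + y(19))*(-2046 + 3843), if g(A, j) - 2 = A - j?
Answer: 52113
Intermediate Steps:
g(A, j) = 2 + A - j (g(A, j) = 2 + (A - j) = 2 + A - j)
y(u) = -2 + u (y(u) = -9 + (u - 1*(-7)) = -9 + (u + 7) = -9 + (7 + u) = -2 + u)
(g(68, 58) + y(19))*(-2046 + 3843) = ((2 + 68 - 1*58) + (-2 + 19))*(-2046 + 3843) = ((2 + 68 - 58) + 17)*1797 = (12 + 17)*1797 = 29*1797 = 52113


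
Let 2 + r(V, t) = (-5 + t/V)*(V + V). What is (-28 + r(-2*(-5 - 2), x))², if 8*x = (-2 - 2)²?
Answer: 27556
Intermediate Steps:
x = 2 (x = (-2 - 2)²/8 = (⅛)*(-4)² = (⅛)*16 = 2)
r(V, t) = -2 + 2*V*(-5 + t/V) (r(V, t) = -2 + (-5 + t/V)*(V + V) = -2 + (-5 + t/V)*(2*V) = -2 + 2*V*(-5 + t/V))
(-28 + r(-2*(-5 - 2), x))² = (-28 + (-2 - (-20)*(-5 - 2) + 2*2))² = (-28 + (-2 - (-20)*(-7) + 4))² = (-28 + (-2 - 10*14 + 4))² = (-28 + (-2 - 140 + 4))² = (-28 - 138)² = (-166)² = 27556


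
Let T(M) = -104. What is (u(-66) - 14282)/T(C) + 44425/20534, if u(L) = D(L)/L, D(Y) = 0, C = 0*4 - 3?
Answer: 74471697/533884 ≈ 139.49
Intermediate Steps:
C = -3 (C = 0 - 3 = -3)
u(L) = 0 (u(L) = 0/L = 0)
(u(-66) - 14282)/T(C) + 44425/20534 = (0 - 14282)/(-104) + 44425/20534 = -14282*(-1/104) + 44425*(1/20534) = 7141/52 + 44425/20534 = 74471697/533884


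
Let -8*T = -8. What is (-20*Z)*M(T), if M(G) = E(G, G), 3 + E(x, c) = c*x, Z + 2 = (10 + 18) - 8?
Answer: 720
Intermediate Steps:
T = 1 (T = -⅛*(-8) = 1)
Z = 18 (Z = -2 + ((10 + 18) - 8) = -2 + (28 - 8) = -2 + 20 = 18)
E(x, c) = -3 + c*x
M(G) = -3 + G² (M(G) = -3 + G*G = -3 + G²)
(-20*Z)*M(T) = (-20*18)*(-3 + 1²) = -360*(-3 + 1) = -360*(-2) = 720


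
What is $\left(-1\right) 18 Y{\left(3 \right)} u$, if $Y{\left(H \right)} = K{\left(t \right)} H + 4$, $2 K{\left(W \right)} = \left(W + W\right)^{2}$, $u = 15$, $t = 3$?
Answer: $-15660$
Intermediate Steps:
$K{\left(W \right)} = 2 W^{2}$ ($K{\left(W \right)} = \frac{\left(W + W\right)^{2}}{2} = \frac{\left(2 W\right)^{2}}{2} = \frac{4 W^{2}}{2} = 2 W^{2}$)
$Y{\left(H \right)} = 4 + 18 H$ ($Y{\left(H \right)} = 2 \cdot 3^{2} H + 4 = 2 \cdot 9 H + 4 = 18 H + 4 = 4 + 18 H$)
$\left(-1\right) 18 Y{\left(3 \right)} u = \left(-1\right) 18 \left(4 + 18 \cdot 3\right) 15 = - 18 \left(4 + 54\right) 15 = \left(-18\right) 58 \cdot 15 = \left(-1044\right) 15 = -15660$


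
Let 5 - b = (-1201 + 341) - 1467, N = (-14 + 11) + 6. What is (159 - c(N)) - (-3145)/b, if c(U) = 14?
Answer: 341285/2332 ≈ 146.35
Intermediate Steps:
N = 3 (N = -3 + 6 = 3)
b = 2332 (b = 5 - ((-1201 + 341) - 1467) = 5 - (-860 - 1467) = 5 - 1*(-2327) = 5 + 2327 = 2332)
(159 - c(N)) - (-3145)/b = (159 - 1*14) - (-3145)/2332 = (159 - 14) - (-3145)/2332 = 145 - 1*(-3145/2332) = 145 + 3145/2332 = 341285/2332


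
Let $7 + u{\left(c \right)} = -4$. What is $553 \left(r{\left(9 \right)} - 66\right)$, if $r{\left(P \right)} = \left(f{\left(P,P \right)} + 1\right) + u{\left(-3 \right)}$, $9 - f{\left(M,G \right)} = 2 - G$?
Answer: $-33180$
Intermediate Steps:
$f{\left(M,G \right)} = 7 + G$ ($f{\left(M,G \right)} = 9 - \left(2 - G\right) = 9 + \left(-2 + G\right) = 7 + G$)
$u{\left(c \right)} = -11$ ($u{\left(c \right)} = -7 - 4 = -11$)
$r{\left(P \right)} = -3 + P$ ($r{\left(P \right)} = \left(\left(7 + P\right) + 1\right) - 11 = \left(8 + P\right) - 11 = -3 + P$)
$553 \left(r{\left(9 \right)} - 66\right) = 553 \left(\left(-3 + 9\right) - 66\right) = 553 \left(6 - 66\right) = 553 \left(-60\right) = -33180$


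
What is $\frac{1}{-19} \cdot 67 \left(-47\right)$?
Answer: $\frac{3149}{19} \approx 165.74$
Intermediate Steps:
$\frac{1}{-19} \cdot 67 \left(-47\right) = \left(- \frac{1}{19}\right) 67 \left(-47\right) = \left(- \frac{67}{19}\right) \left(-47\right) = \frac{3149}{19}$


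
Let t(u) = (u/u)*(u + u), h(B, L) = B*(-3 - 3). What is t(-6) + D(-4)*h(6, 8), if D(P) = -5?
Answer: 168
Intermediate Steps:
h(B, L) = -6*B (h(B, L) = B*(-6) = -6*B)
t(u) = 2*u (t(u) = 1*(2*u) = 2*u)
t(-6) + D(-4)*h(6, 8) = 2*(-6) - (-30)*6 = -12 - 5*(-36) = -12 + 180 = 168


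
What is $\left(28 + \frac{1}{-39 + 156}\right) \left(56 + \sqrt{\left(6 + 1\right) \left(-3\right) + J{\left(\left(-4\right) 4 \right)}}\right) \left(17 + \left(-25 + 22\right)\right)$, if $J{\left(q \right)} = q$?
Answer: $\frac{2569168}{117} + \frac{45878 i \sqrt{37}}{117} \approx 21959.0 + 2385.2 i$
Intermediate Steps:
$\left(28 + \frac{1}{-39 + 156}\right) \left(56 + \sqrt{\left(6 + 1\right) \left(-3\right) + J{\left(\left(-4\right) 4 \right)}}\right) \left(17 + \left(-25 + 22\right)\right) = \left(28 + \frac{1}{-39 + 156}\right) \left(56 + \sqrt{\left(6 + 1\right) \left(-3\right) - 16}\right) \left(17 + \left(-25 + 22\right)\right) = \left(28 + \frac{1}{117}\right) \left(56 + \sqrt{7 \left(-3\right) - 16}\right) \left(17 - 3\right) = \left(28 + \frac{1}{117}\right) \left(56 + \sqrt{-21 - 16}\right) 14 = \frac{3277 \left(56 + \sqrt{-37}\right) 14}{117} = \frac{3277 \left(56 + i \sqrt{37}\right) 14}{117} = \frac{3277 \left(784 + 14 i \sqrt{37}\right)}{117} = \frac{2569168}{117} + \frac{45878 i \sqrt{37}}{117}$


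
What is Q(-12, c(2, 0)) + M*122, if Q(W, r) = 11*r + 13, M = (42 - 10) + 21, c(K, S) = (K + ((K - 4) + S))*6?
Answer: 6479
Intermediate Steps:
c(K, S) = -24 + 6*S + 12*K (c(K, S) = (K + ((-4 + K) + S))*6 = (K + (-4 + K + S))*6 = (-4 + S + 2*K)*6 = -24 + 6*S + 12*K)
M = 53 (M = 32 + 21 = 53)
Q(W, r) = 13 + 11*r
Q(-12, c(2, 0)) + M*122 = (13 + 11*(-24 + 6*0 + 12*2)) + 53*122 = (13 + 11*(-24 + 0 + 24)) + 6466 = (13 + 11*0) + 6466 = (13 + 0) + 6466 = 13 + 6466 = 6479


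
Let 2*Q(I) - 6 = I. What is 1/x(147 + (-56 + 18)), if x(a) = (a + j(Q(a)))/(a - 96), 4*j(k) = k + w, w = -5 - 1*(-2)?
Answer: 104/981 ≈ 0.10601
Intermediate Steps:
w = -3 (w = -5 + 2 = -3)
Q(I) = 3 + I/2
j(k) = -3/4 + k/4 (j(k) = (k - 3)/4 = (-3 + k)/4 = -3/4 + k/4)
x(a) = 9*a/(8*(-96 + a)) (x(a) = (a + (-3/4 + (3 + a/2)/4))/(a - 96) = (a + (-3/4 + (3/4 + a/8)))/(-96 + a) = (a + a/8)/(-96 + a) = (9*a/8)/(-96 + a) = 9*a/(8*(-96 + a)))
1/x(147 + (-56 + 18)) = 1/(9*(147 + (-56 + 18))/(8*(-96 + (147 + (-56 + 18))))) = 1/(9*(147 - 38)/(8*(-96 + (147 - 38)))) = 1/((9/8)*109/(-96 + 109)) = 1/((9/8)*109/13) = 1/((9/8)*109*(1/13)) = 1/(981/104) = 104/981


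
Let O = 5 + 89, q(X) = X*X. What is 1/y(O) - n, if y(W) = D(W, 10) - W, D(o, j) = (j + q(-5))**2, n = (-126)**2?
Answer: -17955755/1131 ≈ -15876.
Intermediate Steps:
n = 15876
q(X) = X**2
D(o, j) = (25 + j)**2 (D(o, j) = (j + (-5)**2)**2 = (j + 25)**2 = (25 + j)**2)
O = 94
y(W) = 1225 - W (y(W) = (25 + 10)**2 - W = 35**2 - W = 1225 - W)
1/y(O) - n = 1/(1225 - 1*94) - 1*15876 = 1/(1225 - 94) - 15876 = 1/1131 - 15876 = -17955755/1131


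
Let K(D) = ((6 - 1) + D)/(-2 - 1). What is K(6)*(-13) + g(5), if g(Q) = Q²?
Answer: 218/3 ≈ 72.667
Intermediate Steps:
K(D) = -5/3 - D/3 (K(D) = (5 + D)/(-3) = (5 + D)*(-⅓) = -5/3 - D/3)
K(6)*(-13) + g(5) = (-5/3 - ⅓*6)*(-13) + 5² = (-5/3 - 2)*(-13) + 25 = -11/3*(-13) + 25 = 143/3 + 25 = 218/3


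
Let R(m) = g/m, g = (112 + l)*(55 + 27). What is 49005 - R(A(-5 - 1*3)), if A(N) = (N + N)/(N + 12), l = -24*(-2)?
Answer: 52285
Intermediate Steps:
l = 48
g = 13120 (g = (112 + 48)*(55 + 27) = 160*82 = 13120)
A(N) = 2*N/(12 + N) (A(N) = (2*N)/(12 + N) = 2*N/(12 + N))
R(m) = 13120/m
49005 - R(A(-5 - 1*3)) = 49005 - 13120/(2*(-5 - 1*3)/(12 + (-5 - 1*3))) = 49005 - 13120/(2*(-5 - 3)/(12 + (-5 - 3))) = 49005 - 13120/(2*(-8)/(12 - 8)) = 49005 - 13120/(2*(-8)/4) = 49005 - 13120/(2*(-8)*(1/4)) = 49005 - 13120/(-4) = 49005 - 13120*(-1)/4 = 49005 - 1*(-3280) = 49005 + 3280 = 52285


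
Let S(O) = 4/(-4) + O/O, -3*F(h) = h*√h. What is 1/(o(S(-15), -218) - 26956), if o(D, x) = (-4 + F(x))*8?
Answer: -60723/1804556036 - 327*I*√218/451139009 ≈ -3.365e-5 - 1.0702e-5*I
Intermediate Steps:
F(h) = -h^(3/2)/3 (F(h) = -h*√h/3 = -h^(3/2)/3)
S(O) = 0 (S(O) = 4*(-¼) + 1 = -1 + 1 = 0)
o(D, x) = -32 - 8*x^(3/2)/3 (o(D, x) = (-4 - x^(3/2)/3)*8 = -32 - 8*x^(3/2)/3)
1/(o(S(-15), -218) - 26956) = 1/((-32 - (-1744)*I*√218/3) - 26956) = 1/((-32 + 1744*I*√218/3) - 26956) = 1/(-26988 + 1744*I*√218/3)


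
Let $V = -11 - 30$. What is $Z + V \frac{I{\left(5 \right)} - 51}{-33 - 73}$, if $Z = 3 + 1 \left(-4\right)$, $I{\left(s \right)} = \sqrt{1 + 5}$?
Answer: $- \frac{2197}{106} + \frac{41 \sqrt{6}}{106} \approx -19.779$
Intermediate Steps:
$I{\left(s \right)} = \sqrt{6}$
$Z = -1$ ($Z = 3 - 4 = -1$)
$V = -41$ ($V = -11 - 30 = -41$)
$Z + V \frac{I{\left(5 \right)} - 51}{-33 - 73} = -1 - 41 \frac{\sqrt{6} - 51}{-33 - 73} = -1 - 41 \frac{-51 + \sqrt{6}}{-106} = -1 - 41 \left(-51 + \sqrt{6}\right) \left(- \frac{1}{106}\right) = -1 - 41 \left(\frac{51}{106} - \frac{\sqrt{6}}{106}\right) = -1 - \left(\frac{2091}{106} - \frac{41 \sqrt{6}}{106}\right) = - \frac{2197}{106} + \frac{41 \sqrt{6}}{106}$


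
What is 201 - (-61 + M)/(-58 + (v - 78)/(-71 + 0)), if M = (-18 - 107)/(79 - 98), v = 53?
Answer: 15557753/77767 ≈ 200.06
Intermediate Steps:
M = 125/19 (M = -125/(-19) = -125*(-1/19) = 125/19 ≈ 6.5789)
201 - (-61 + M)/(-58 + (v - 78)/(-71 + 0)) = 201 - (-61 + 125/19)/(-58 + (53 - 78)/(-71 + 0)) = 201 - (-1034)/(19*(-58 - 25/(-71))) = 201 - (-1034)/(19*(-58 - 25*(-1/71))) = 201 - (-1034)/(19*(-58 + 25/71)) = 201 - (-1034)/(19*(-4093/71)) = 201 - (-1034)*(-71)/(19*4093) = 201 - 1*73414/77767 = 201 - 73414/77767 = 15557753/77767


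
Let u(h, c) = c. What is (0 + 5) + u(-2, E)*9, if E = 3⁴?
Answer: 734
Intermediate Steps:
E = 81
(0 + 5) + u(-2, E)*9 = (0 + 5) + 81*9 = 5 + 729 = 734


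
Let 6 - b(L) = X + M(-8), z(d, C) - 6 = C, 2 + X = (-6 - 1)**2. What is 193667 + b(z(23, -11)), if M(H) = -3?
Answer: 193629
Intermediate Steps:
X = 47 (X = -2 + (-6 - 1)**2 = -2 + (-7)**2 = -2 + 49 = 47)
z(d, C) = 6 + C
b(L) = -38 (b(L) = 6 - (47 - 3) = 6 - 1*44 = 6 - 44 = -38)
193667 + b(z(23, -11)) = 193667 - 38 = 193629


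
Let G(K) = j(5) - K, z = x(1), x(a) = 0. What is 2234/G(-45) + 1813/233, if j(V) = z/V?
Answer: 602107/10485 ≈ 57.426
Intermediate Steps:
z = 0
j(V) = 0 (j(V) = 0/V = 0)
G(K) = -K (G(K) = 0 - K = -K)
2234/G(-45) + 1813/233 = 2234/((-1*(-45))) + 1813/233 = 2234/45 + 1813*(1/233) = 2234*(1/45) + 1813/233 = 2234/45 + 1813/233 = 602107/10485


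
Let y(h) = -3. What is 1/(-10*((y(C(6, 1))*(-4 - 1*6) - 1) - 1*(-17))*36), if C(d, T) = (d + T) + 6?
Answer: -1/16560 ≈ -6.0386e-5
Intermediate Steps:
C(d, T) = 6 + T + d (C(d, T) = (T + d) + 6 = 6 + T + d)
1/(-10*((y(C(6, 1))*(-4 - 1*6) - 1) - 1*(-17))*36) = 1/(-10*((-3*(-4 - 1*6) - 1) - 1*(-17))*36) = 1/(-10*((-3*(-4 - 6) - 1) + 17)*36) = 1/(-10*((-3*(-10) - 1) + 17)*36) = 1/(-10*((30 - 1) + 17)*36) = 1/(-10*(29 + 17)*36) = 1/(-10*46*36) = 1/(-460*36) = 1/(-16560) = -1/16560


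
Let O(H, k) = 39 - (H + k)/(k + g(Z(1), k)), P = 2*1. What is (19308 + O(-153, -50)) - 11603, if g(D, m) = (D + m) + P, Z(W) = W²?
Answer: 750965/97 ≈ 7741.9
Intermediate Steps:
P = 2
g(D, m) = 2 + D + m (g(D, m) = (D + m) + 2 = 2 + D + m)
O(H, k) = 39 - (H + k)/(3 + 2*k) (O(H, k) = 39 - (H + k)/(k + (2 + 1² + k)) = 39 - (H + k)/(k + (2 + 1 + k)) = 39 - (H + k)/(k + (3 + k)) = 39 - (H + k)/(3 + 2*k))
(19308 + O(-153, -50)) - 11603 = (19308 + (117 - 1*(-153) + 77*(-50))/(3 + 2*(-50))) - 11603 = (19308 + (117 + 153 - 3850)/(3 - 100)) - 11603 = (19308 - 3580/(-97)) - 11603 = (19308 - 1/97*(-3580)) - 11603 = (19308 + 3580/97) - 11603 = 1876456/97 - 11603 = 750965/97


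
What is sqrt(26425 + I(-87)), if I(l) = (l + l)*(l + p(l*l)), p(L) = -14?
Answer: sqrt(43999) ≈ 209.76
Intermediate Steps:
I(l) = 2*l*(-14 + l) (I(l) = (l + l)*(l - 14) = (2*l)*(-14 + l) = 2*l*(-14 + l))
sqrt(26425 + I(-87)) = sqrt(26425 + 2*(-87)*(-14 - 87)) = sqrt(26425 + 2*(-87)*(-101)) = sqrt(26425 + 17574) = sqrt(43999)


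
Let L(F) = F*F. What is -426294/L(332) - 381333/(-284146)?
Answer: -19774421583/7829927176 ≈ -2.5255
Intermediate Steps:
L(F) = F²
-426294/L(332) - 381333/(-284146) = -426294/(332²) - 381333/(-284146) = -426294/110224 - 381333*(-1/284146) = -426294*1/110224 + 381333/284146 = -213147/55112 + 381333/284146 = -19774421583/7829927176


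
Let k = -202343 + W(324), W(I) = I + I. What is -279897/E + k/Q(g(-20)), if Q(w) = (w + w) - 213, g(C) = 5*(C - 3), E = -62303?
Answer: 12690197956/27600229 ≈ 459.79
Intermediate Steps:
W(I) = 2*I
k = -201695 (k = -202343 + 2*324 = -202343 + 648 = -201695)
g(C) = -15 + 5*C (g(C) = 5*(-3 + C) = -15 + 5*C)
Q(w) = -213 + 2*w (Q(w) = 2*w - 213 = -213 + 2*w)
-279897/E + k/Q(g(-20)) = -279897/(-62303) - 201695/(-213 + 2*(-15 + 5*(-20))) = -279897*(-1/62303) - 201695/(-213 + 2*(-15 - 100)) = 279897/62303 - 201695/(-213 + 2*(-115)) = 279897/62303 - 201695/(-213 - 230) = 279897/62303 - 201695/(-443) = 279897/62303 - 201695*(-1/443) = 279897/62303 + 201695/443 = 12690197956/27600229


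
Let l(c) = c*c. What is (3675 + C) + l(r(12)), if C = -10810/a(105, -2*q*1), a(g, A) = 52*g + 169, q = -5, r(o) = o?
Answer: 21486341/5629 ≈ 3817.1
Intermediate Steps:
l(c) = c²
a(g, A) = 169 + 52*g
C = -10810/5629 (C = -10810/(169 + 52*105) = -10810/(169 + 5460) = -10810/5629 ≈ -1.9204)
(3675 + C) + l(r(12)) = (3675 - 10810/5629) + 12² = 20675765/5629 + 144 = 21486341/5629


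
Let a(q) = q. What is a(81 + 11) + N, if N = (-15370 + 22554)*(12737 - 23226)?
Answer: -75352884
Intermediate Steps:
N = -75352976 (N = 7184*(-10489) = -75352976)
a(81 + 11) + N = (81 + 11) - 75352976 = 92 - 75352976 = -75352884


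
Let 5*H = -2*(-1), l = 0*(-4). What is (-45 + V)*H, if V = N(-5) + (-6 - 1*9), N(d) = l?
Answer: -24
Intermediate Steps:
l = 0
N(d) = 0
H = ⅖ (H = (-2*(-1))/5 = (⅕)*2 = ⅖ ≈ 0.40000)
V = -15 (V = 0 + (-6 - 1*9) = 0 + (-6 - 9) = 0 - 15 = -15)
(-45 + V)*H = (-45 - 15)*(⅖) = -60*⅖ = -24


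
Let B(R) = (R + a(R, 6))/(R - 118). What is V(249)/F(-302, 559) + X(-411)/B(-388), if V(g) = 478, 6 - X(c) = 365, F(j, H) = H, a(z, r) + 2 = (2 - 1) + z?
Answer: -101173180/434343 ≈ -232.93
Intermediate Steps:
a(z, r) = -1 + z (a(z, r) = -2 + ((2 - 1) + z) = -2 + (1 + z) = -1 + z)
X(c) = -359 (X(c) = 6 - 1*365 = 6 - 365 = -359)
B(R) = (-1 + 2*R)/(-118 + R) (B(R) = (R + (-1 + R))/(R - 118) = (-1 + 2*R)/(-118 + R))
V(249)/F(-302, 559) + X(-411)/B(-388) = 478/559 - 359*(-118 - 388)/(-1 + 2*(-388)) = 478*(1/559) - 359*(-506/(-1 - 776)) = 478/559 - 359/((-1/506*(-777))) = 478/559 - 359/777/506 = 478/559 - 359*506/777 = 478/559 - 181654/777 = -101173180/434343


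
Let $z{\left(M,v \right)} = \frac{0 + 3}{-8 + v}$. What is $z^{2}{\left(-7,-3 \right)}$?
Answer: $\frac{9}{121} \approx 0.07438$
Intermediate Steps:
$z{\left(M,v \right)} = \frac{3}{-8 + v}$
$z^{2}{\left(-7,-3 \right)} = \left(\frac{3}{-8 - 3}\right)^{2} = \left(\frac{3}{-11}\right)^{2} = \left(3 \left(- \frac{1}{11}\right)\right)^{2} = \left(- \frac{3}{11}\right)^{2} = \frac{9}{121}$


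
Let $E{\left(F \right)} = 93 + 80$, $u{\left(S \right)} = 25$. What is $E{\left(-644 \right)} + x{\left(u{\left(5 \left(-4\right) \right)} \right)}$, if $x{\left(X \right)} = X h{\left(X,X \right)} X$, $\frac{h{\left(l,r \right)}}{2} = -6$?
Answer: $-7327$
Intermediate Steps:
$h{\left(l,r \right)} = -12$ ($h{\left(l,r \right)} = 2 \left(-6\right) = -12$)
$E{\left(F \right)} = 173$
$x{\left(X \right)} = - 12 X^{2}$ ($x{\left(X \right)} = X \left(-12\right) X = - 12 X X = - 12 X^{2}$)
$E{\left(-644 \right)} + x{\left(u{\left(5 \left(-4\right) \right)} \right)} = 173 - 12 \cdot 25^{2} = 173 - 7500 = -7327$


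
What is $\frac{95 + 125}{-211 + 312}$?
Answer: $\frac{220}{101} \approx 2.1782$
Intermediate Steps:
$\frac{95 + 125}{-211 + 312} = \frac{220}{101}$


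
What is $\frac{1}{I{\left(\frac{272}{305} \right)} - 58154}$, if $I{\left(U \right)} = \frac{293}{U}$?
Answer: $- \frac{272}{15728523} \approx -1.7293 \cdot 10^{-5}$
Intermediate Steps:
$\frac{1}{I{\left(\frac{272}{305} \right)} - 58154} = \frac{1}{\frac{293}{272 \cdot \frac{1}{305}} - 58154} = \frac{1}{\frac{293}{\frac{272}{305}} - 58154} = \frac{1}{293 \cdot \frac{305}{272} - 58154} = \frac{1}{\frac{89365}{272} - 58154} = \frac{1}{- \frac{15728523}{272}} = - \frac{272}{15728523}$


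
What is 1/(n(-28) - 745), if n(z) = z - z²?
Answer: -1/1557 ≈ -0.00064226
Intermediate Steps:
1/(n(-28) - 745) = 1/(-28*(1 - 1*(-28)) - 745) = 1/(-28*(1 + 28) - 745) = 1/(-28*29 - 745) = 1/(-812 - 745) = 1/(-1557) = -1/1557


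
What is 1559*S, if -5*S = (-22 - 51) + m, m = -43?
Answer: 180844/5 ≈ 36169.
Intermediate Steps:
S = 116/5 (S = -((-22 - 51) - 43)/5 = -(-73 - 43)/5 = -⅕*(-116) = 116/5 ≈ 23.200)
1559*S = 1559*(116/5) = 180844/5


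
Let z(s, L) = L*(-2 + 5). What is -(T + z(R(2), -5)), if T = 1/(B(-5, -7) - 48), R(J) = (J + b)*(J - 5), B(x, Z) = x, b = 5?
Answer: 796/53 ≈ 15.019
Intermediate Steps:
R(J) = (-5 + J)*(5 + J) (R(J) = (J + 5)*(J - 5) = (5 + J)*(-5 + J) = (-5 + J)*(5 + J))
z(s, L) = 3*L (z(s, L) = L*3 = 3*L)
T = -1/53 (T = 1/(-5 - 48) = 1/(-53) = -1/53 ≈ -0.018868)
-(T + z(R(2), -5)) = -(-1/53 + 3*(-5)) = -(-1/53 - 15) = -1*(-796/53) = 796/53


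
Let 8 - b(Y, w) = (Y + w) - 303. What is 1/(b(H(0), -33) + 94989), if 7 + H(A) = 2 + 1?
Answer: 1/95337 ≈ 1.0489e-5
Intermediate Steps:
H(A) = -4 (H(A) = -7 + (2 + 1) = -7 + 3 = -4)
b(Y, w) = 311 - Y - w (b(Y, w) = 8 - ((Y + w) - 303) = 8 - (-303 + Y + w) = 8 + (303 - Y - w) = 311 - Y - w)
1/(b(H(0), -33) + 94989) = 1/((311 - 1*(-4) - 1*(-33)) + 94989) = 1/((311 + 4 + 33) + 94989) = 1/(348 + 94989) = 1/95337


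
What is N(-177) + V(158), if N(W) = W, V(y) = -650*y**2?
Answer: -16226777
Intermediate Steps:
N(-177) + V(158) = -177 - 650*158**2 = -177 - 650*24964 = -177 - 16226600 = -16226777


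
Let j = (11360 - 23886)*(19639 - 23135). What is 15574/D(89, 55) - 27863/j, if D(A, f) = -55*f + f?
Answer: -341041083707/65029480560 ≈ -5.2444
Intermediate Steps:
D(A, f) = -54*f
j = 43790896 (j = -12526*(-3496) = 43790896)
15574/D(89, 55) - 27863/j = 15574/((-54*55)) - 27863/43790896 = 15574/(-2970) - 27863*1/43790896 = 15574*(-1/2970) - 27863/43790896 = -7787/1485 - 27863/43790896 = -341041083707/65029480560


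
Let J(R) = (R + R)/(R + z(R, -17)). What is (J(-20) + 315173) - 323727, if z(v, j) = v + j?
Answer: -487538/57 ≈ -8553.3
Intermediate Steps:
z(v, j) = j + v
J(R) = 2*R/(-17 + 2*R) (J(R) = (R + R)/(R + (-17 + R)) = (2*R)/(-17 + 2*R) = 2*R/(-17 + 2*R))
(J(-20) + 315173) - 323727 = (2*(-20)/(-17 + 2*(-20)) + 315173) - 323727 = (2*(-20)/(-17 - 40) + 315173) - 323727 = (2*(-20)/(-57) + 315173) - 323727 = (2*(-20)*(-1/57) + 315173) - 323727 = (40/57 + 315173) - 323727 = 17964901/57 - 323727 = -487538/57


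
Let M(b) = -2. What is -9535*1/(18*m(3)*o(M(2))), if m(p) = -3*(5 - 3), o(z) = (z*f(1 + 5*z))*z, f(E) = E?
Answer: -9535/3888 ≈ -2.4524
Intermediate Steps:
o(z) = z²*(1 + 5*z) (o(z) = (z*(1 + 5*z))*z = z²*(1 + 5*z))
m(p) = -6 (m(p) = -3*2 = -6)
-9535*1/(18*m(3)*o(M(2))) = -9535*(-1/(432*(1 + 5*(-2)))) = -9535*(-1/(432*(1 - 10))) = -9535/(-24*(-9)*18) = -9535/(-6*(-36)*18) = -9535/(216*18) = -9535/3888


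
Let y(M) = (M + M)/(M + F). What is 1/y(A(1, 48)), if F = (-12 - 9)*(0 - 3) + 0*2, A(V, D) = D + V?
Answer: 8/7 ≈ 1.1429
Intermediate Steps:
F = 63 (F = -21*(-3) + 0 = 63 + 0 = 63)
y(M) = 2*M/(63 + M) (y(M) = (M + M)/(M + 63) = (2*M)/(63 + M) = 2*M/(63 + M))
1/y(A(1, 48)) = 1/(2*(48 + 1)/(63 + (48 + 1))) = 1/(2*49/(63 + 49)) = 1/(2*49/112) = 1/(2*49*(1/112)) = 1/(7/8) = 8/7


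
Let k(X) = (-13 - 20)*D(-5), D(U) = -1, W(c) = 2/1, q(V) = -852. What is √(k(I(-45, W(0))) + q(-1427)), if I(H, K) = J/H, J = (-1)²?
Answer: 3*I*√91 ≈ 28.618*I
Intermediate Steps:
J = 1
W(c) = 2 (W(c) = 2*1 = 2)
I(H, K) = 1/H
k(X) = 33 (k(X) = (-13 - 20)*(-1) = -33*(-1) = 33)
√(k(I(-45, W(0))) + q(-1427)) = √(33 - 852) = √(-819) = 3*I*√91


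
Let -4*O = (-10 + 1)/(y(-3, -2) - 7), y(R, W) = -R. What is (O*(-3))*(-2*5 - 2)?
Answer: -81/4 ≈ -20.250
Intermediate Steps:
O = -9/16 (O = -(-10 + 1)/(4*(-1*(-3) - 7)) = -(-9)/(4*(3 - 7)) = -(-9)/(4*(-4)) = -(-9)*(-1)/(4*4) = -¼*9/4 = -9/16 ≈ -0.56250)
(O*(-3))*(-2*5 - 2) = (-9/16*(-3))*(-2*5 - 2) = 27*(-10 - 2)/16 = (27/16)*(-12) = -81/4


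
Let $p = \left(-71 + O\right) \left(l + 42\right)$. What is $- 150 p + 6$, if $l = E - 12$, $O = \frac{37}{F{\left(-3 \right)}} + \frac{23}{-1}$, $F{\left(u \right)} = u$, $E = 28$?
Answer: $925106$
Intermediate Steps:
$O = - \frac{106}{3}$ ($O = \frac{37}{-3} + \frac{23}{-1} = 37 \left(- \frac{1}{3}\right) + 23 \left(-1\right) = - \frac{37}{3} - 23 = - \frac{106}{3} \approx -35.333$)
$l = 16$ ($l = 28 - 12 = 16$)
$p = - \frac{18502}{3}$ ($p = \left(-71 - \frac{106}{3}\right) \left(16 + 42\right) = \left(- \frac{319}{3}\right) 58 = - \frac{18502}{3} \approx -6167.3$)
$- 150 p + 6 = \left(-150\right) \left(- \frac{18502}{3}\right) + 6 = 925100 + 6 = 925106$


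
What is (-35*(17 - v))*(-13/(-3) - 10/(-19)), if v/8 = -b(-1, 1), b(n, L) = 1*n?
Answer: -29085/19 ≈ -1530.8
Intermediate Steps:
b(n, L) = n
v = 8 (v = 8*(-1*(-1)) = 8*1 = 8)
(-35*(17 - v))*(-13/(-3) - 10/(-19)) = (-35*(17 - 1*8))*(-13/(-3) - 10/(-19)) = (-35*(17 - 8))*(-13*(-⅓) - 10*(-1/19)) = (-35*9)*(13/3 + 10/19) = -315*277/57 = -29085/19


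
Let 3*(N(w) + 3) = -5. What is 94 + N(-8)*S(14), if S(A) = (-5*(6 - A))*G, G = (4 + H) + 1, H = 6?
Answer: -5878/3 ≈ -1959.3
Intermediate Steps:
G = 11 (G = (4 + 6) + 1 = 10 + 1 = 11)
N(w) = -14/3 (N(w) = -3 + (⅓)*(-5) = -3 - 5/3 = -14/3)
S(A) = -330 + 55*A (S(A) = -5*(6 - A)*11 = (-30 + 5*A)*11 = -330 + 55*A)
94 + N(-8)*S(14) = 94 - 14*(-330 + 55*14)/3 = 94 - 14*(-330 + 770)/3 = 94 - 14/3*440 = 94 - 6160/3 = -5878/3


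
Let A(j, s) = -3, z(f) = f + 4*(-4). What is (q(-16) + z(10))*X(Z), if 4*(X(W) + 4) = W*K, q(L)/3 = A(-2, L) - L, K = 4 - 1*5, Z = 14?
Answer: -495/2 ≈ -247.50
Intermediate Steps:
z(f) = -16 + f (z(f) = f - 16 = -16 + f)
K = -1 (K = 4 - 5 = -1)
q(L) = -9 - 3*L (q(L) = 3*(-3 - L) = -9 - 3*L)
X(W) = -4 - W/4 (X(W) = -4 + (W*(-1))/4 = -4 + (-W)/4 = -4 - W/4)
(q(-16) + z(10))*X(Z) = ((-9 - 3*(-16)) + (-16 + 10))*(-4 - 1/4*14) = ((-9 + 48) - 6)*(-4 - 7/2) = (39 - 6)*(-15/2) = 33*(-15/2) = -495/2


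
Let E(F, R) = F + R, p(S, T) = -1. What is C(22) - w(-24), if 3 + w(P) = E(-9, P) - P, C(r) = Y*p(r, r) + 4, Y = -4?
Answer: 20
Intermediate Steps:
C(r) = 8 (C(r) = -4*(-1) + 4 = 4 + 4 = 8)
w(P) = -12 (w(P) = -3 + ((-9 + P) - P) = -3 - 9 = -12)
C(22) - w(-24) = 8 - 1*(-12) = 8 + 12 = 20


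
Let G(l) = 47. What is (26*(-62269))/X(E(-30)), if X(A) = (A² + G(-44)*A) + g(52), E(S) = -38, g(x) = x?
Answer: 809497/145 ≈ 5582.7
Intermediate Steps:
X(A) = 52 + A² + 47*A (X(A) = (A² + 47*A) + 52 = 52 + A² + 47*A)
(26*(-62269))/X(E(-30)) = (26*(-62269))/(52 + (-38)² + 47*(-38)) = -1618994/(52 + 1444 - 1786) = -1618994/(-290) = -1618994*(-1/290) = 809497/145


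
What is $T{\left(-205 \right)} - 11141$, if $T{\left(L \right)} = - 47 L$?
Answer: $-1506$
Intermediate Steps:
$T{\left(-205 \right)} - 11141 = \left(-47\right) \left(-205\right) - 11141 = 9635 - 11141 = -1506$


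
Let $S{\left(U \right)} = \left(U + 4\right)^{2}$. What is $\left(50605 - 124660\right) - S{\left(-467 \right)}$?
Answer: $-288424$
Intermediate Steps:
$S{\left(U \right)} = \left(4 + U\right)^{2}$
$\left(50605 - 124660\right) - S{\left(-467 \right)} = \left(50605 - 124660\right) - \left(4 - 467\right)^{2} = \left(50605 - 124660\right) - \left(-463\right)^{2} = -74055 - 214369 = -288424$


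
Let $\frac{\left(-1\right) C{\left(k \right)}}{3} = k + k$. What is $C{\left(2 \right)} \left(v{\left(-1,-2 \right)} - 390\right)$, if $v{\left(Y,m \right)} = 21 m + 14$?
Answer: $5016$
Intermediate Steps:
$v{\left(Y,m \right)} = 14 + 21 m$
$C{\left(k \right)} = - 6 k$ ($C{\left(k \right)} = - 3 \left(k + k\right) = - 3 \cdot 2 k = - 6 k$)
$C{\left(2 \right)} \left(v{\left(-1,-2 \right)} - 390\right) = \left(-6\right) 2 \left(\left(14 + 21 \left(-2\right)\right) - 390\right) = - 12 \left(\left(14 - 42\right) - 390\right) = - 12 \left(-28 - 390\right) = \left(-12\right) \left(-418\right) = 5016$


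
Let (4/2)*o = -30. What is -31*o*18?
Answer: 8370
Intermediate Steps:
o = -15 (o = (½)*(-30) = -15)
-31*o*18 = -31*(-15)*18 = 465*18 = 8370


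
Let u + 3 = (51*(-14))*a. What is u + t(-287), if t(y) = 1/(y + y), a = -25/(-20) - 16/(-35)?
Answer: -1753429/1435 ≈ -1221.9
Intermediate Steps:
a = 239/140 (a = -25*(-1/20) - 16*(-1/35) = 5/4 + 16/35 = 239/140 ≈ 1.7071)
u = -12219/10 (u = -3 + (51*(-14))*(239/140) = -3 - 714*239/140 = -3 - 12189/10 = -12219/10 ≈ -1221.9)
t(y) = 1/(2*y)
u + t(-287) = -12219/10 + (1/2)/(-287) = -12219/10 + (1/2)*(-1/287) = -12219/10 - 1/574 = -1753429/1435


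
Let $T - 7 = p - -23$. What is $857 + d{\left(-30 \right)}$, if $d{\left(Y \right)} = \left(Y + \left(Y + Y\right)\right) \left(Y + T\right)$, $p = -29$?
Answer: $3467$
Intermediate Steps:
$T = 1$ ($T = 7 - 6 = 1$)
$d{\left(Y \right)} = 3 Y \left(1 + Y\right)$ ($d{\left(Y \right)} = \left(Y + \left(Y + Y\right)\right) \left(Y + 1\right) = \left(Y + 2 Y\right) \left(1 + Y\right) = 3 Y \left(1 + Y\right)$)
$857 + d{\left(-30 \right)} = 857 + 3 \left(-30\right) \left(1 - 30\right) = 857 + 3 \left(-30\right) \left(-29\right) = 857 + 2610 = 3467$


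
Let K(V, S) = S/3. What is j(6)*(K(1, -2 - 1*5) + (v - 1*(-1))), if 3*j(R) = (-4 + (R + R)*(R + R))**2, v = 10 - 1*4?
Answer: 274400/9 ≈ 30489.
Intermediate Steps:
v = 6 (v = 10 - 4 = 6)
K(V, S) = S/3 (K(V, S) = S*(1/3) = S/3)
j(R) = (-4 + 4*R**2)**2/3 (j(R) = (-4 + (R + R)*(R + R))**2/3 = (-4 + (2*R)*(2*R))**2/3 = (-4 + 4*R**2)**2/3)
j(6)*(K(1, -2 - 1*5) + (v - 1*(-1))) = (16*(-1 + 6**2)**2/3)*((-2 - 1*5)/3 + (6 - 1*(-1))) = (16*(-1 + 36)**2/3)*((-2 - 5)/3 + (6 + 1)) = ((16/3)*35**2)*((1/3)*(-7) + 7) = ((16/3)*1225)*(-7/3 + 7) = (19600/3)*(14/3) = 274400/9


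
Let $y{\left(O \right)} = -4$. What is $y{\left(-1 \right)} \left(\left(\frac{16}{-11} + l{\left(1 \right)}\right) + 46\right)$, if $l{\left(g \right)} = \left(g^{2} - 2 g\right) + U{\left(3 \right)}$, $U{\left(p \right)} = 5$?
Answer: $- \frac{2136}{11} \approx -194.18$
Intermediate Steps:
$l{\left(g \right)} = 5 + g^{2} - 2 g$ ($l{\left(g \right)} = \left(g^{2} - 2 g\right) + 5 = 5 + g^{2} - 2 g$)
$y{\left(-1 \right)} \left(\left(\frac{16}{-11} + l{\left(1 \right)}\right) + 46\right) = - 4 \left(\left(\frac{16}{-11} + \left(5 + 1^{2} - 2\right)\right) + 46\right) = - 4 \left(\left(16 \left(- \frac{1}{11}\right) + \left(5 + 1 - 2\right)\right) + 46\right) = - 4 \left(\left(- \frac{16}{11} + 4\right) + 46\right) = - 4 \left(\frac{28}{11} + 46\right) = \left(-4\right) \frac{534}{11} = - \frac{2136}{11}$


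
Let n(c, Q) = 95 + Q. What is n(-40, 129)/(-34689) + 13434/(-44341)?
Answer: -475944410/1538144949 ≈ -0.30943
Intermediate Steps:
n(-40, 129)/(-34689) + 13434/(-44341) = (95 + 129)/(-34689) + 13434/(-44341) = 224*(-1/34689) + 13434*(-1/44341) = -224/34689 - 13434/44341 = -475944410/1538144949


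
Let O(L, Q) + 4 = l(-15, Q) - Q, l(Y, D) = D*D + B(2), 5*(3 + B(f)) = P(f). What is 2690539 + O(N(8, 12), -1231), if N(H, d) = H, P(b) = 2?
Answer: 21035622/5 ≈ 4.2071e+6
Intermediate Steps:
B(f) = -13/5 (B(f) = -3 + (⅕)*2 = -3 + ⅖ = -13/5)
l(Y, D) = -13/5 + D² (l(Y, D) = D*D - 13/5 = D² - 13/5 = -13/5 + D²)
O(L, Q) = -33/5 + Q² - Q (O(L, Q) = -4 + ((-13/5 + Q²) - Q) = -4 + (-13/5 + Q² - Q) = -33/5 + Q² - Q)
2690539 + O(N(8, 12), -1231) = 2690539 + (-33/5 + (-1231)² - 1*(-1231)) = 2690539 + (-33/5 + 1515361 + 1231) = 2690539 + 7582927/5 = 21035622/5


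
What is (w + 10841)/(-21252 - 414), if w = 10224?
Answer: -21065/21666 ≈ -0.97226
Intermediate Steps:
(w + 10841)/(-21252 - 414) = (10224 + 10841)/(-21252 - 414) = 21065/(-21666) = 21065*(-1/21666) = -21065/21666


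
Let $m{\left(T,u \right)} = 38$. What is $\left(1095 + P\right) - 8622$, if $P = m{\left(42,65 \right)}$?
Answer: $-7489$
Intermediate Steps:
$P = 38$
$\left(1095 + P\right) - 8622 = \left(1095 + 38\right) - 8622 = 1133 - 8622 = -7489$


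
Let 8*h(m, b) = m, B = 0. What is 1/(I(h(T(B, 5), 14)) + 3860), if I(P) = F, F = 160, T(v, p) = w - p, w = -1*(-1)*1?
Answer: 1/4020 ≈ 0.00024876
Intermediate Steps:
w = 1 (w = 1*1 = 1)
T(v, p) = 1 - p
h(m, b) = m/8
I(P) = 160
1/(I(h(T(B, 5), 14)) + 3860) = 1/(160 + 3860) = 1/4020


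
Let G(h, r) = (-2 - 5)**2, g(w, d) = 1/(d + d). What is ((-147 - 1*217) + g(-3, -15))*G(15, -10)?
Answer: -535129/30 ≈ -17838.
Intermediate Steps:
g(w, d) = 1/(2*d)
G(h, r) = 49 (G(h, r) = (-7)**2 = 49)
((-147 - 1*217) + g(-3, -15))*G(15, -10) = ((-147 - 1*217) + (1/2)/(-15))*49 = ((-147 - 217) + (1/2)*(-1/15))*49 = (-364 - 1/30)*49 = -10921/30*49 = -535129/30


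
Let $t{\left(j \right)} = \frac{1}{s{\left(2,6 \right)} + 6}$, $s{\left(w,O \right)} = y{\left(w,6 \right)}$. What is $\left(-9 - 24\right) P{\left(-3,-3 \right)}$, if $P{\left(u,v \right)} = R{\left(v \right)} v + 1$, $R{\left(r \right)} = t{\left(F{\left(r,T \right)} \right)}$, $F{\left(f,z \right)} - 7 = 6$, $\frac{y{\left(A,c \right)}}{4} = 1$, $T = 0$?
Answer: $- \frac{231}{10} \approx -23.1$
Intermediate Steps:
$y{\left(A,c \right)} = 4$ ($y{\left(A,c \right)} = 4 \cdot 1 = 4$)
$F{\left(f,z \right)} = 13$ ($F{\left(f,z \right)} = 7 + 6 = 13$)
$s{\left(w,O \right)} = 4$
$t{\left(j \right)} = \frac{1}{10}$ ($t{\left(j \right)} = \frac{1}{4 + 6} = \frac{1}{10}$)
$R{\left(r \right)} = \frac{1}{10}$
$P{\left(u,v \right)} = 1 + \frac{v}{10}$ ($P{\left(u,v \right)} = \frac{v}{10} + 1 = 1 + \frac{v}{10}$)
$\left(-9 - 24\right) P{\left(-3,-3 \right)} = \left(-9 - 24\right) \left(1 + \frac{1}{10} \left(-3\right)\right) = \left(-9 - 24\right) \left(1 - \frac{3}{10}\right) = \left(-33\right) \frac{7}{10} = - \frac{231}{10}$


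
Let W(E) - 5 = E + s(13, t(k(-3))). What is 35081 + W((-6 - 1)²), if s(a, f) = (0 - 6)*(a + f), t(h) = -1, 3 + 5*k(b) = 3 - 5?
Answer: 35063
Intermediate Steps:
k(b) = -1 (k(b) = -⅗ + (3 - 5)/5 = -⅗ + (⅕)*(-2) = -⅗ - ⅖ = -1)
s(a, f) = -6*a - 6*f (s(a, f) = -6*(a + f) = -6*a - 6*f)
W(E) = -67 + E (W(E) = 5 + (E + (-6*13 - 6*(-1))) = 5 + (E + (-78 + 6)) = 5 + (E - 72) = 5 + (-72 + E) = -67 + E)
35081 + W((-6 - 1)²) = 35081 + (-67 + (-6 - 1)²) = 35081 + (-67 + (-7)²) = 35081 + (-67 + 49) = 35081 - 18 = 35063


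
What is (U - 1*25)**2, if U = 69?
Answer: 1936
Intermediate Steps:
(U - 1*25)**2 = (69 - 1*25)**2 = (69 - 25)**2 = 44**2 = 1936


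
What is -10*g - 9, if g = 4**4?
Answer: -2569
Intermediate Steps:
g = 256
-10*g - 9 = -10*256 - 9 = -2560 - 9 = -2569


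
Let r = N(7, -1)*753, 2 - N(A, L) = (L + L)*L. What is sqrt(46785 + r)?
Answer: sqrt(46785) ≈ 216.30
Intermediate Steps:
N(A, L) = 2 - 2*L**2 (N(A, L) = 2 - (L + L)*L = 2 - 2*L*L = 2 - 2*L**2)
r = 0 (r = (2 - 2*(-1)**2)*753 = (2 - 2*1)*753 = (2 - 2)*753 = 0*753 = 0)
sqrt(46785 + r) = sqrt(46785 + 0) = sqrt(46785)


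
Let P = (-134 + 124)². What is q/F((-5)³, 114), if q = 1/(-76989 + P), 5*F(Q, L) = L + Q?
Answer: 5/845779 ≈ 5.9117e-6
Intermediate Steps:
P = 100 (P = (-10)² = 100)
F(Q, L) = L/5 + Q/5 (F(Q, L) = (L + Q)/5 = L/5 + Q/5)
q = -1/76889 (q = 1/(-76989 + 100) = 1/(-76889) = -1/76889 ≈ -1.3006e-5)
q/F((-5)³, 114) = -1/(76889*((⅕)*114 + (⅕)*(-5)³)) = -1/(76889*(114/5 + (⅕)*(-125))) = -1/(76889*(114/5 - 25)) = -1/(76889*(-11/5)) = -1/76889*(-5/11) = 5/845779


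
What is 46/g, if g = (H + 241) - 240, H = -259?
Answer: -23/129 ≈ -0.17829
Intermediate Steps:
g = -258 (g = (-259 + 241) - 240 = -18 - 240 = -258)
46/g = 46/(-258) = 46*(-1/258) = -23/129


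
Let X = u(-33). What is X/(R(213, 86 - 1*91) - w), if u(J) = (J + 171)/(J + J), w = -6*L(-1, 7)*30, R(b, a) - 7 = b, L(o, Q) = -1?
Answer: -23/440 ≈ -0.052273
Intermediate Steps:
R(b, a) = 7 + b
w = 180 (w = -6*(-1)*30 = 6*30 = 180)
u(J) = (171 + J)/(2*J) (u(J) = (171 + J)/((2*J)) = (171 + J)*(1/(2*J)) = (171 + J)/(2*J))
X = -23/11 (X = (1/2)*(171 - 33)/(-33) = (1/2)*(-1/33)*138 = -23/11 ≈ -2.0909)
X/(R(213, 86 - 1*91) - w) = -23/(11*((7 + 213) - 1*180)) = -23/(11*(220 - 180)) = -23/11/40 = -23/11*1/40 = -23/440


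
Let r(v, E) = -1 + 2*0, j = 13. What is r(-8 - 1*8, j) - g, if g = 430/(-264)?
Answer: 83/132 ≈ 0.62879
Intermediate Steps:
r(v, E) = -1 (r(v, E) = -1 + 0 = -1)
g = -215/132 (g = 430*(-1/264) = -215/132 ≈ -1.6288)
r(-8 - 1*8, j) - g = -1 - 1*(-215/132) = -1 + 215/132 = 83/132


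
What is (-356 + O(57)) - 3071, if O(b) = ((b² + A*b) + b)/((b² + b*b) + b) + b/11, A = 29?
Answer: -4327643/1265 ≈ -3421.1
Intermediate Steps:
O(b) = b/11 + (b² + 30*b)/(b + 2*b²) (O(b) = ((b² + 29*b) + b)/((b² + b*b) + b) + b/11 = (b² + 30*b)/((b² + b²) + b) + b*(1/11) = (b² + 30*b)/(2*b² + b) + b/11 = (b² + 30*b)/(b + 2*b²) + b/11 = b/11 + (b² + 30*b)/(b + 2*b²))
(-356 + O(57)) - 3071 = (-356 + 2*(165 + 57² + 6*57)/(11*(1 + 2*57))) - 3071 = (-356 + 2*(165 + 3249 + 342)/(11*(1 + 114))) - 3071 = (-356 + (2/11)*3756/115) - 3071 = (-356 + (2/11)*(1/115)*3756) - 3071 = (-356 + 7512/1265) - 3071 = -442828/1265 - 3071 = -4327643/1265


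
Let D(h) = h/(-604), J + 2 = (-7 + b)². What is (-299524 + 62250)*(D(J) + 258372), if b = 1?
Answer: -9257046630299/151 ≈ -6.1305e+10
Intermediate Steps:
J = 34 (J = -2 + (-7 + 1)² = -2 + (-6)² = -2 + 36 = 34)
D(h) = -h/604 (D(h) = h*(-1/604) = -h/604)
(-299524 + 62250)*(D(J) + 258372) = (-299524 + 62250)*(-1/604*34 + 258372) = -237274*(-17/302 + 258372) = -237274*78028327/302 = -9257046630299/151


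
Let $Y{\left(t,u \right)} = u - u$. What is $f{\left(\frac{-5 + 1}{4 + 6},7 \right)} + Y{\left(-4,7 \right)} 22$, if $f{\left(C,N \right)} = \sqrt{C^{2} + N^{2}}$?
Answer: $\frac{\sqrt{1229}}{5} \approx 7.0114$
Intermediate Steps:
$Y{\left(t,u \right)} = 0$
$f{\left(\frac{-5 + 1}{4 + 6},7 \right)} + Y{\left(-4,7 \right)} 22 = \sqrt{\left(\frac{-5 + 1}{4 + 6}\right)^{2} + 7^{2}} + 0 \cdot 22 = \sqrt{\left(- \frac{4}{10}\right)^{2} + 49} + 0 = \sqrt{\left(\left(-4\right) \frac{1}{10}\right)^{2} + 49} + 0 = \sqrt{\left(- \frac{2}{5}\right)^{2} + 49} + 0 = \sqrt{\frac{4}{25} + 49} + 0 = \sqrt{\frac{1229}{25}} + 0 = \frac{\sqrt{1229}}{5} + 0 = \frac{\sqrt{1229}}{5}$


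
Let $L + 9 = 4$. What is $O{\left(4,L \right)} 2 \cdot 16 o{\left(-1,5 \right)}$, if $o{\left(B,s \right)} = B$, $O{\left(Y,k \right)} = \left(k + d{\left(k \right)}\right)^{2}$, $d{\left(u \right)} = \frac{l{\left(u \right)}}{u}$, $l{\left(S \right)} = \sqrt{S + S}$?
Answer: $- \frac{3936}{5} - 64 i \sqrt{10} \approx -787.2 - 202.39 i$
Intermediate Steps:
$L = -5$ ($L = -9 + 4 = -5$)
$l{\left(S \right)} = \sqrt{2} \sqrt{S}$ ($l{\left(S \right)} = \sqrt{2 S} = \sqrt{2} \sqrt{S}$)
$d{\left(u \right)} = \frac{\sqrt{2}}{\sqrt{u}}$ ($d{\left(u \right)} = \frac{\sqrt{2} \sqrt{u}}{u} = \frac{\sqrt{2}}{\sqrt{u}}$)
$O{\left(Y,k \right)} = \left(k + \frac{\sqrt{2}}{\sqrt{k}}\right)^{2}$
$O{\left(4,L \right)} 2 \cdot 16 o{\left(-1,5 \right)} = \frac{\left(\sqrt{2} + \left(-5\right)^{\frac{3}{2}}\right)^{2}}{-5} \cdot 2 \cdot 16 \left(-1\right) = - \frac{\left(\sqrt{2} - 5 i \sqrt{5}\right)^{2}}{5} \cdot 32 \left(-1\right) = - \frac{\left(\sqrt{2} - 5 i \sqrt{5}\right)^{2}}{5} \left(-32\right) = \frac{32 \left(\sqrt{2} - 5 i \sqrt{5}\right)^{2}}{5}$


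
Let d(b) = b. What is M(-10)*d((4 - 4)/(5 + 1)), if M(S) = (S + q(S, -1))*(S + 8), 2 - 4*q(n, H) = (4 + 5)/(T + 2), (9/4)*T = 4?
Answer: 0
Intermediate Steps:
T = 16/9 (T = (4/9)*4 = 16/9 ≈ 1.7778)
q(n, H) = -13/136 (q(n, H) = ½ - (4 + 5)/(4*(16/9 + 2)) = ½ - 9/(4*34/9) = ½ - 9*9/(4*34) = ½ - ¼*81/34 = ½ - 81/136 = -13/136)
M(S) = (8 + S)*(-13/136 + S) (M(S) = (S - 13/136)*(S + 8) = (-13/136 + S)*(8 + S) = (8 + S)*(-13/136 + S))
M(-10)*d((4 - 4)/(5 + 1)) = (-13/17 + (-10)² + (1075/136)*(-10))*((4 - 4)/(5 + 1)) = (-13/17 + 100 - 5375/68)*(0/6) = 1373*(0*(⅙))/68 = (1373/68)*0 = 0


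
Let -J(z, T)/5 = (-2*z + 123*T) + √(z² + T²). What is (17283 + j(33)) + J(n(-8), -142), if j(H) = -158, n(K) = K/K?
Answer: 104465 - 5*√20165 ≈ 1.0376e+5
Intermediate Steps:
n(K) = 1
J(z, T) = -615*T - 5*√(T² + z²) + 10*z (J(z, T) = -5*((-2*z + 123*T) + √(z² + T²)) = -5*((-2*z + 123*T) + √(T² + z²)) = -5*(√(T² + z²) - 2*z + 123*T) = -615*T - 5*√(T² + z²) + 10*z)
(17283 + j(33)) + J(n(-8), -142) = (17283 - 158) + (-615*(-142) - 5*√((-142)² + 1²) + 10*1) = 17125 + (87330 - 5*√(20164 + 1) + 10) = 17125 + (87330 - 5*√20165 + 10) = 17125 + (87340 - 5*√20165) = 104465 - 5*√20165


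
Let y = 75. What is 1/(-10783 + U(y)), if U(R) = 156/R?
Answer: -25/269523 ≈ -9.2756e-5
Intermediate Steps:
1/(-10783 + U(y)) = 1/(-10783 + 156/75) = 1/(-10783 + 156*(1/75)) = 1/(-10783 + 52/25) = 1/(-269523/25) = -25/269523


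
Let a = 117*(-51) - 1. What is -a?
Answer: 5968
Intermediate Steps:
a = -5968 (a = -5967 - 1 = -5968)
-a = -1*(-5968) = 5968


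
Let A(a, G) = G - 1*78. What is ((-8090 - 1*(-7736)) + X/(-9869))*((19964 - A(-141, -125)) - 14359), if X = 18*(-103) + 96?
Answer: -20280769344/9869 ≈ -2.0550e+6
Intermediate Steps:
A(a, G) = -78 + G (A(a, G) = G - 78 = -78 + G)
X = -1758 (X = -1854 + 96 = -1758)
((-8090 - 1*(-7736)) + X/(-9869))*((19964 - A(-141, -125)) - 14359) = ((-8090 - 1*(-7736)) - 1758/(-9869))*((19964 - (-78 - 125)) - 14359) = ((-8090 + 7736) - 1758*(-1/9869))*((19964 - 1*(-203)) - 14359) = (-354 + 1758/9869)*((19964 + 203) - 14359) = -3491868*(20167 - 14359)/9869 = -3491868/9869*5808 = -20280769344/9869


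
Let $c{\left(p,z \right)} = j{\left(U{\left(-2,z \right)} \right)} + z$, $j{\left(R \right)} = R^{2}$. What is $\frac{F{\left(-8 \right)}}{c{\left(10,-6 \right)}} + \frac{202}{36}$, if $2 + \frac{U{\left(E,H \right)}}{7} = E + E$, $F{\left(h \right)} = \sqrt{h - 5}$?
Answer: $\frac{101}{18} + \frac{i \sqrt{13}}{1758} \approx 5.6111 + 0.0020509 i$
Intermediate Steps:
$F{\left(h \right)} = \sqrt{-5 + h}$
$U{\left(E,H \right)} = -14 + 14 E$ ($U{\left(E,H \right)} = -14 + 7 \left(E + E\right) = -14 + 7 \cdot 2 E = -14 + 14 E$)
$c{\left(p,z \right)} = 1764 + z$ ($c{\left(p,z \right)} = \left(-14 + 14 \left(-2\right)\right)^{2} + z = \left(-14 - 28\right)^{2} + z = \left(-42\right)^{2} + z = 1764 + z$)
$\frac{F{\left(-8 \right)}}{c{\left(10,-6 \right)}} + \frac{202}{36} = \frac{\sqrt{-5 - 8}}{1764 - 6} + \frac{202}{36} = \frac{\sqrt{-13}}{1758} + 202 \cdot \frac{1}{36} = i \sqrt{13} \cdot \frac{1}{1758} + \frac{101}{18} = \frac{i \sqrt{13}}{1758} + \frac{101}{18} = \frac{101}{18} + \frac{i \sqrt{13}}{1758}$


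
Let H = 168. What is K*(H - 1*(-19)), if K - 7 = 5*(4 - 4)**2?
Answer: 1309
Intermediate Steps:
K = 7 (K = 7 + 5*(4 - 4)**2 = 7 + 5*0**2 = 7 + 5*0 = 7 + 0 = 7)
K*(H - 1*(-19)) = 7*(168 - 1*(-19)) = 7*(168 + 19) = 7*187 = 1309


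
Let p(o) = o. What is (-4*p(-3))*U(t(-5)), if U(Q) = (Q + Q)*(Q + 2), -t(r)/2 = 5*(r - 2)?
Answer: 120960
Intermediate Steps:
t(r) = 20 - 10*r (t(r) = -10*(r - 2) = -10*(-2 + r) = -2*(-10 + 5*r) = 20 - 10*r)
U(Q) = 2*Q*(2 + Q) (U(Q) = (2*Q)*(2 + Q) = 2*Q*(2 + Q))
(-4*p(-3))*U(t(-5)) = (-4*(-3))*(2*(20 - 10*(-5))*(2 + (20 - 10*(-5)))) = 12*(2*(20 + 50)*(2 + (20 + 50))) = 12*(2*70*(2 + 70)) = 12*(2*70*72) = 12*10080 = 120960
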